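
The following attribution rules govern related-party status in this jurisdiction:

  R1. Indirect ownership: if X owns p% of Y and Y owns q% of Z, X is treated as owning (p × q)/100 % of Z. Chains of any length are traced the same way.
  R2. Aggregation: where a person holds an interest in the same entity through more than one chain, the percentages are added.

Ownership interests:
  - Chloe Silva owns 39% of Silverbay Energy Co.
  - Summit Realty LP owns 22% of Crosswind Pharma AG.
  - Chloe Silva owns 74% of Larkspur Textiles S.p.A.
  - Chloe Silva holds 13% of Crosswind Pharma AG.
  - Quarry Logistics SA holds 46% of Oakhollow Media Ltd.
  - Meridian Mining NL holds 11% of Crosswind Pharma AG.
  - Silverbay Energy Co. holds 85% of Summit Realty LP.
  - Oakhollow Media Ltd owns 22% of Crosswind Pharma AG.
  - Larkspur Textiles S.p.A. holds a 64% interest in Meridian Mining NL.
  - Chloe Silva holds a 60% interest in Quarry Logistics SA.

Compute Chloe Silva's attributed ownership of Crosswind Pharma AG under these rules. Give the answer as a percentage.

Chain via Larkspur Textiles S.p.A. → Meridian Mining NL (R1): 74% × 64% × 11% = 5.2096% of Crosswind Pharma AG.
Chain via Quarry Logistics SA → Oakhollow Media Ltd (R1): 60% × 46% × 22% = 6.072% of Crosswind Pharma AG.
Chain via Silverbay Energy Co. → Summit Realty LP (R1): 39% × 85% × 22% = 7.293% of Crosswind Pharma AG.
Direct interest in Crosswind Pharma AG: 13%.
Aggregating (R2): 5.2096% + 6.072% + 7.293% + 13% = 31.5746%.

31.5746%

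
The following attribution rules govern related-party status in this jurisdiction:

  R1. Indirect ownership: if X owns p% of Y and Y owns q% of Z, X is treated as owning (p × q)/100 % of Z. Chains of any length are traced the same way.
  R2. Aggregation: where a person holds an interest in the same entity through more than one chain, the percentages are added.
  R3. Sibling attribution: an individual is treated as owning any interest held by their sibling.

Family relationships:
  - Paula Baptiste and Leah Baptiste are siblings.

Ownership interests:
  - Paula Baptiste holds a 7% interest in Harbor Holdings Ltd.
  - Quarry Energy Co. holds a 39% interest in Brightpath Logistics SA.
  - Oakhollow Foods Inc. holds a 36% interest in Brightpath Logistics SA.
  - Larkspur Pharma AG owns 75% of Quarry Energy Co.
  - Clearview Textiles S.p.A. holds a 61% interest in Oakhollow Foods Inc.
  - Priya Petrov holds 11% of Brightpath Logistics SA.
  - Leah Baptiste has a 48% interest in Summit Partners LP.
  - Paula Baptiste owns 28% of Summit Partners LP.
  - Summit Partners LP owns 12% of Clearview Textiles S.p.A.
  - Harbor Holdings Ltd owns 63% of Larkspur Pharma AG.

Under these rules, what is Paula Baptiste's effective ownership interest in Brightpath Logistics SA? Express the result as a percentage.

3.292677%

By sibling attribution (R3), Paula Baptiste is treated as also owning Leah Baptiste's interest in Summit Partners LP, giving 28% + 48% = 76%.
Chain via Harbor Holdings Ltd → Larkspur Pharma AG → Quarry Energy Co. (R1): 7% × 63% × 75% × 39% = 1.289925% of Brightpath Logistics SA.
Chain via Summit Partners LP → Clearview Textiles S.p.A. → Oakhollow Foods Inc. (R1): 76% × 12% × 61% × 36% = 2.002752% of Brightpath Logistics SA.
Aggregating (R2): 1.289925% + 2.002752% = 3.292677%.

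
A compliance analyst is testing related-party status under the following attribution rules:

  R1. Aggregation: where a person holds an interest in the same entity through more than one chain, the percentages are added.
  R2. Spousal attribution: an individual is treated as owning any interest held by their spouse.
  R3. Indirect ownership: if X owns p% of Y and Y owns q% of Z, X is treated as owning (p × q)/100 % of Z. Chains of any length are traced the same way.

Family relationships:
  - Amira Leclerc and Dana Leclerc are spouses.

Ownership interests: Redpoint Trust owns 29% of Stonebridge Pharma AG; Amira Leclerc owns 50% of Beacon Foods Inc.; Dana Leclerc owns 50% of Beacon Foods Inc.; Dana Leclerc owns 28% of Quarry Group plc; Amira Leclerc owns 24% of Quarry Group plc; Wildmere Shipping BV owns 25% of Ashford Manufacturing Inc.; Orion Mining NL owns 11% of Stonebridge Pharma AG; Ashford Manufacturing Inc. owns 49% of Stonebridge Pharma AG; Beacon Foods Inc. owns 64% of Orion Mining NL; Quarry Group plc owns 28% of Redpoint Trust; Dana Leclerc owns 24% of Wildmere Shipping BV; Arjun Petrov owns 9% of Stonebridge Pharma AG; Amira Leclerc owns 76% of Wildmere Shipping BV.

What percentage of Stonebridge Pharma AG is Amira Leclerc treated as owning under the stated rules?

23.5124%

By spousal attribution (R2), Amira Leclerc is treated as also owning Dana Leclerc's interest in Beacon Foods Inc, giving 50% + 50% = 100%.
By spousal attribution (R2), Amira Leclerc is treated as also owning Dana Leclerc's interest in Quarry Group plc, giving 24% + 28% = 52%.
By spousal attribution (R2), Amira Leclerc is treated as also owning Dana Leclerc's interest in Wildmere Shipping BV, giving 76% + 24% = 100%.
Chain via Beacon Foods Inc. → Orion Mining NL (R3): 100% × 64% × 11% = 7.04% of Stonebridge Pharma AG.
Chain via Quarry Group plc → Redpoint Trust (R3): 52% × 28% × 29% = 4.2224% of Stonebridge Pharma AG.
Chain via Wildmere Shipping BV → Ashford Manufacturing Inc. (R3): 100% × 25% × 49% = 12.25% of Stonebridge Pharma AG.
Aggregating (R1): 7.04% + 4.2224% + 12.25% = 23.5124%.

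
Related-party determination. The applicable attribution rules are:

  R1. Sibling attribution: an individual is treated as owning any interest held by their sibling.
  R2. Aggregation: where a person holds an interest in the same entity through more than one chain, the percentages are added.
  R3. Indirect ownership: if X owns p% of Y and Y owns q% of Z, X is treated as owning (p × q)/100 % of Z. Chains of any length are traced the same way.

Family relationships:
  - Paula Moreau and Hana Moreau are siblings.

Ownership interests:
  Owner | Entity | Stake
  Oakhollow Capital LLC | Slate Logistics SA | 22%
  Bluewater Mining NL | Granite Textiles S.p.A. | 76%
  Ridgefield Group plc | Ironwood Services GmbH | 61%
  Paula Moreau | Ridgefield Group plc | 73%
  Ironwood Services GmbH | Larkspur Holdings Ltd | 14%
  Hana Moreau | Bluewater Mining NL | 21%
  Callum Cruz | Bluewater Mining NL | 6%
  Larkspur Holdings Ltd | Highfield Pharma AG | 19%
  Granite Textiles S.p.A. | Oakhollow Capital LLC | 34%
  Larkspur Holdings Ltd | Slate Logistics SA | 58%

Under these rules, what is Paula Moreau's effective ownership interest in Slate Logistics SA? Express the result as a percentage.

4.809644%

By sibling attribution (R1), Paula Moreau is treated as owning Hana Moreau's 21% interest in Bluewater Mining NL.
Chain via Ridgefield Group plc → Ironwood Services GmbH → Larkspur Holdings Ltd (R3): 73% × 61% × 14% × 58% = 3.615836% of Slate Logistics SA.
Chain via Bluewater Mining NL → Granite Textiles S.p.A. → Oakhollow Capital LLC (R3): 21% × 76% × 34% × 22% = 1.193808% of Slate Logistics SA.
Aggregating (R2): 3.615836% + 1.193808% = 4.809644%.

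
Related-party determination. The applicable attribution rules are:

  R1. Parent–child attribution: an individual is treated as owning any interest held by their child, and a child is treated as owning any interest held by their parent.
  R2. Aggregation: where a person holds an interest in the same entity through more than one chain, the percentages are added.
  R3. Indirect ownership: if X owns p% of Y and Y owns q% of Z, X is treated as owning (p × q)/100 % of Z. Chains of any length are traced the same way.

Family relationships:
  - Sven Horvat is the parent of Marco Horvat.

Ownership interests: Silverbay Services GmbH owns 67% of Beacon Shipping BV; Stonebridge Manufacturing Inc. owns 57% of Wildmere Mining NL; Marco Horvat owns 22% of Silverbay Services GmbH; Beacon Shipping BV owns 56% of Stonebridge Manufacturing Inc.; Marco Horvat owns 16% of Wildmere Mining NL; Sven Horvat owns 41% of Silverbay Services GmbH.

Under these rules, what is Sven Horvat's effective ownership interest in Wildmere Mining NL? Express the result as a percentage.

29.473432%

By parent–child attribution (R1), Sven Horvat is treated as also owning Marco Horvat's interest in Silverbay Services GmbH, giving 41% + 22% = 63%.
By parent–child attribution (R1), Sven Horvat is treated as owning Marco Horvat's 16% interest in Wildmere Mining NL.
Chain via Silverbay Services GmbH → Beacon Shipping BV → Stonebridge Manufacturing Inc. (R3): 63% × 67% × 56% × 57% = 13.473432% of Wildmere Mining NL.
Direct interest in Wildmere Mining NL: 16%.
Aggregating (R2): 13.473432% + 16% = 29.473432%.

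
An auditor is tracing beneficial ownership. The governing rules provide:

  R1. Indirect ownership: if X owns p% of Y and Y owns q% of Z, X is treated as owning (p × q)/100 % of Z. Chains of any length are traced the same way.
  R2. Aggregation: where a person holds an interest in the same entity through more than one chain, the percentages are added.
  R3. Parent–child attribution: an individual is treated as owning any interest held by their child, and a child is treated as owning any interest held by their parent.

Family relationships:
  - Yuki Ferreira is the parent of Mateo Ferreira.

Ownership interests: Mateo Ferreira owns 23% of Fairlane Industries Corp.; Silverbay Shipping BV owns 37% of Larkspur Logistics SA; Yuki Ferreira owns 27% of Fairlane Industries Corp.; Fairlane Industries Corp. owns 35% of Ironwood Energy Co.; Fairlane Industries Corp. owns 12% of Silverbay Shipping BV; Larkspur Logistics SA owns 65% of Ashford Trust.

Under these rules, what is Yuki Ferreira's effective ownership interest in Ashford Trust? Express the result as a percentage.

By parent–child attribution (R3), Yuki Ferreira is treated as also owning Mateo Ferreira's interest in Fairlane Industries Corp, giving 27% + 23% = 50%.
Chain via Fairlane Industries Corp. → Silverbay Shipping BV → Larkspur Logistics SA (R1): 50% × 12% × 37% × 65% = 1.443% of Ashford Trust.

1.443%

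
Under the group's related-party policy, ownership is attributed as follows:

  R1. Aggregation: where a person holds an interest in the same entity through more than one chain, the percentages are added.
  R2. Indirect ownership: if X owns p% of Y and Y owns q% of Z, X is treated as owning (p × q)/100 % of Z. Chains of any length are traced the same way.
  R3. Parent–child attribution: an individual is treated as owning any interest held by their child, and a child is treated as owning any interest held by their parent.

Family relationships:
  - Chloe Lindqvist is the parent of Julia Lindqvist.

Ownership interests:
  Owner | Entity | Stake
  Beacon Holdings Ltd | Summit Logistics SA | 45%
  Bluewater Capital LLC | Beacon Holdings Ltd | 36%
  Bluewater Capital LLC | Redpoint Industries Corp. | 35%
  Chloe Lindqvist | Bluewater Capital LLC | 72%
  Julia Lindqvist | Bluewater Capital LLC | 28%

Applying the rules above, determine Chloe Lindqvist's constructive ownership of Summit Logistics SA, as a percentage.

16.2%

By parent–child attribution (R3), Chloe Lindqvist is treated as also owning Julia Lindqvist's interest in Bluewater Capital LLC, giving 72% + 28% = 100%.
Chain via Bluewater Capital LLC → Beacon Holdings Ltd (R2): 100% × 36% × 45% = 16.2% of Summit Logistics SA.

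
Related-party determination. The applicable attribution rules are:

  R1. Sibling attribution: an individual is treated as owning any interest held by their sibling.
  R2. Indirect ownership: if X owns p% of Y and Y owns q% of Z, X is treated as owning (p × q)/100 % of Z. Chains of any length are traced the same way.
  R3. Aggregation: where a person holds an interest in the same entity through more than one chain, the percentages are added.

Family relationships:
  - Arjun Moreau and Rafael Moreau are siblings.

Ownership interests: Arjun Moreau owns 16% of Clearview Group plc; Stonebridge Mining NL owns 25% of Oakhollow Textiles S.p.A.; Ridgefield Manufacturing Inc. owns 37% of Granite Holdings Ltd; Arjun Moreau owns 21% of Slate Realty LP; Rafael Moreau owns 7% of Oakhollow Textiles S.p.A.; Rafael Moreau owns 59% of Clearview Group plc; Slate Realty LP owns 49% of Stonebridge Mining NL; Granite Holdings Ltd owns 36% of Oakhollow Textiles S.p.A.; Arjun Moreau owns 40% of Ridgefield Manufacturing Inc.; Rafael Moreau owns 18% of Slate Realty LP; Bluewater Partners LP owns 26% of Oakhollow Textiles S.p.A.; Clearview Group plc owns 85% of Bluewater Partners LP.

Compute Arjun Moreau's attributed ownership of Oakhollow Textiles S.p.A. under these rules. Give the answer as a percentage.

By sibling attribution (R1), Arjun Moreau is treated as also owning Rafael Moreau's interest in Slate Realty LP, giving 21% + 18% = 39%.
By sibling attribution (R1), Arjun Moreau is treated as also owning Rafael Moreau's interest in Clearview Group plc, giving 16% + 59% = 75%.
By sibling attribution (R1), Arjun Moreau is treated as owning Rafael Moreau's 7% interest in Oakhollow Textiles S.p.A.
Chain via Slate Realty LP → Stonebridge Mining NL (R2): 39% × 49% × 25% = 4.7775% of Oakhollow Textiles S.p.A.
Chain via Ridgefield Manufacturing Inc. → Granite Holdings Ltd (R2): 40% × 37% × 36% = 5.328% of Oakhollow Textiles S.p.A.
Chain via Clearview Group plc → Bluewater Partners LP (R2): 75% × 85% × 26% = 16.575% of Oakhollow Textiles S.p.A.
Direct interest in Oakhollow Textiles S.p.A: 7%.
Aggregating (R3): 4.7775% + 5.328% + 16.575% + 7% = 33.6805%.

33.6805%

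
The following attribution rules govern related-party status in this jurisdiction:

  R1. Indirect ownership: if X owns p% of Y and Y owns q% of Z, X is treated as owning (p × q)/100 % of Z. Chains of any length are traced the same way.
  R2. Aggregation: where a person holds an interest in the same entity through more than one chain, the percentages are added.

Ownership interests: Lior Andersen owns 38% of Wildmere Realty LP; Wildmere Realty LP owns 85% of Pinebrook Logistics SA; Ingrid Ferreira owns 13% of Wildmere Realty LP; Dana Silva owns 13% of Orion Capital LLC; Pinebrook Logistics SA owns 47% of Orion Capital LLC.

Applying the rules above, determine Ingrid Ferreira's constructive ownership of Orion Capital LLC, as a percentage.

Chain via Wildmere Realty LP → Pinebrook Logistics SA (R1): 13% × 85% × 47% = 5.1935% of Orion Capital LLC.

5.1935%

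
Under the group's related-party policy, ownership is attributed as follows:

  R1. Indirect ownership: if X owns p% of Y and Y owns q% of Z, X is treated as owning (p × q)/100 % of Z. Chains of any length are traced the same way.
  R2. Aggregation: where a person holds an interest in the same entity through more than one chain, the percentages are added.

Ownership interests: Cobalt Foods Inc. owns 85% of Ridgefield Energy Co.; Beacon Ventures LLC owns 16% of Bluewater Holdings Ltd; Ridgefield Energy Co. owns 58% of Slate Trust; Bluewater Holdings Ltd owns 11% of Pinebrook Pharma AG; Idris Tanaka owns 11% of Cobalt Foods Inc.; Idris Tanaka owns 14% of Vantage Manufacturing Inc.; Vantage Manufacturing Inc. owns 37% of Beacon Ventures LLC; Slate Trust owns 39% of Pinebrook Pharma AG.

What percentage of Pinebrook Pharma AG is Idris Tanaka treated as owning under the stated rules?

Chain via Cobalt Foods Inc. → Ridgefield Energy Co. → Slate Trust (R1): 11% × 85% × 58% × 39% = 2.11497% of Pinebrook Pharma AG.
Chain via Vantage Manufacturing Inc. → Beacon Ventures LLC → Bluewater Holdings Ltd (R1): 14% × 37% × 16% × 11% = 0.091168% of Pinebrook Pharma AG.
Aggregating (R2): 2.11497% + 0.091168% = 2.206138%.

2.206138%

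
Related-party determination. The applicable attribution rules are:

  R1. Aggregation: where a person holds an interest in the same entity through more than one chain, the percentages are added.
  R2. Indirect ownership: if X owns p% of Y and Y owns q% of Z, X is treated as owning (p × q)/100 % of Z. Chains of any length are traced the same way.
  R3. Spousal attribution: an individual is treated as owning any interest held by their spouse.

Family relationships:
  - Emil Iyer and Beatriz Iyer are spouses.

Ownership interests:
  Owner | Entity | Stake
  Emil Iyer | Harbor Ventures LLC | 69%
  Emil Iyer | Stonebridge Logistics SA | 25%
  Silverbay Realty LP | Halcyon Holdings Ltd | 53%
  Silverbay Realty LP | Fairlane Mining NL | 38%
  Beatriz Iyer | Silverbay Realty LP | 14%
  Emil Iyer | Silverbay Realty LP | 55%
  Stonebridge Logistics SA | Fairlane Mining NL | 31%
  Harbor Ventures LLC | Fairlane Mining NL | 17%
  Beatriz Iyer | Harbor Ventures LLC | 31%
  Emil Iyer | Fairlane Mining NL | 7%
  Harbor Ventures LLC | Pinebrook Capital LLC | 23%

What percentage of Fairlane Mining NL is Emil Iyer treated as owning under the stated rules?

57.97%

By spousal attribution (R3), Emil Iyer is treated as also owning Beatriz Iyer's interest in Silverbay Realty LP, giving 55% + 14% = 69%.
By spousal attribution (R3), Emil Iyer is treated as also owning Beatriz Iyer's interest in Harbor Ventures LLC, giving 69% + 31% = 100%.
Chain via Silverbay Realty LP (R2): 69% × 38% = 26.22% of Fairlane Mining NL.
Chain via Harbor Ventures LLC (R2): 100% × 17% = 17% of Fairlane Mining NL.
Chain via Stonebridge Logistics SA (R2): 25% × 31% = 7.75% of Fairlane Mining NL.
Direct interest in Fairlane Mining NL: 7%.
Aggregating (R1): 26.22% + 17% + 7.75% + 7% = 57.97%.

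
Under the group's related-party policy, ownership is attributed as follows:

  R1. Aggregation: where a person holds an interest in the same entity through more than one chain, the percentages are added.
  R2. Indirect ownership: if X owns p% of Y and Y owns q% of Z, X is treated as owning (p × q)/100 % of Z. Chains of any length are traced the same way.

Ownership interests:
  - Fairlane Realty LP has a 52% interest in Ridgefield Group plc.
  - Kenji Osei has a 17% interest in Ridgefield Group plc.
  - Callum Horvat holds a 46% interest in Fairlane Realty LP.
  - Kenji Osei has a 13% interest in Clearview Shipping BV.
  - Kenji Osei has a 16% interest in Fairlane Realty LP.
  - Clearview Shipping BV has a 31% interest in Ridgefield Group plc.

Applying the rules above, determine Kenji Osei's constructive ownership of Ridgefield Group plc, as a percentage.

29.35%

Chain via Fairlane Realty LP (R2): 16% × 52% = 8.32% of Ridgefield Group plc.
Chain via Clearview Shipping BV (R2): 13% × 31% = 4.03% of Ridgefield Group plc.
Direct interest in Ridgefield Group plc: 17%.
Aggregating (R1): 8.32% + 4.03% + 17% = 29.35%.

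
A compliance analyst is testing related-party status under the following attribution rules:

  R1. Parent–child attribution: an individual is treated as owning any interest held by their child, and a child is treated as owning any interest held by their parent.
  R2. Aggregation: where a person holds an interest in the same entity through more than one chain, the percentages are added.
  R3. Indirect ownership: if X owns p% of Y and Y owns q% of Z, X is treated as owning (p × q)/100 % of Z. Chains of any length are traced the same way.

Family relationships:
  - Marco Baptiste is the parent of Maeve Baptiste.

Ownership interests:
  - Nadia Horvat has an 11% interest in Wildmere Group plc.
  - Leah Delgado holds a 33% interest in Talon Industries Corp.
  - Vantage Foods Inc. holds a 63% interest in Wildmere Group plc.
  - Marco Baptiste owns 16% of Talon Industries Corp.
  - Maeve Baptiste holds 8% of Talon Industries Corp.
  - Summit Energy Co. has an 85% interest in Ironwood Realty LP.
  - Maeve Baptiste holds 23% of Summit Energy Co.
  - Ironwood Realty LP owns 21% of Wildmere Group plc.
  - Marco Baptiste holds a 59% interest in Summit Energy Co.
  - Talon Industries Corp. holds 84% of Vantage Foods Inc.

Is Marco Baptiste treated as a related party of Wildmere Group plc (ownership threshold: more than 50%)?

By parent–child attribution (R1), Marco Baptiste is treated as also owning Maeve Baptiste's interest in Talon Industries Corp, giving 16% + 8% = 24%.
By parent–child attribution (R1), Marco Baptiste is treated as also owning Maeve Baptiste's interest in Summit Energy Co, giving 59% + 23% = 82%.
Chain via Talon Industries Corp. → Vantage Foods Inc. (R3): 24% × 84% × 63% = 12.7008% of Wildmere Group plc.
Chain via Summit Energy Co. → Ironwood Realty LP (R3): 82% × 85% × 21% = 14.637% of Wildmere Group plc.
Aggregating (R2): 12.7008% + 14.637% = 27.3378%.
27.3378% does not exceed the 50% threshold, so Marco is not a related party to Wildmere Group plc.

No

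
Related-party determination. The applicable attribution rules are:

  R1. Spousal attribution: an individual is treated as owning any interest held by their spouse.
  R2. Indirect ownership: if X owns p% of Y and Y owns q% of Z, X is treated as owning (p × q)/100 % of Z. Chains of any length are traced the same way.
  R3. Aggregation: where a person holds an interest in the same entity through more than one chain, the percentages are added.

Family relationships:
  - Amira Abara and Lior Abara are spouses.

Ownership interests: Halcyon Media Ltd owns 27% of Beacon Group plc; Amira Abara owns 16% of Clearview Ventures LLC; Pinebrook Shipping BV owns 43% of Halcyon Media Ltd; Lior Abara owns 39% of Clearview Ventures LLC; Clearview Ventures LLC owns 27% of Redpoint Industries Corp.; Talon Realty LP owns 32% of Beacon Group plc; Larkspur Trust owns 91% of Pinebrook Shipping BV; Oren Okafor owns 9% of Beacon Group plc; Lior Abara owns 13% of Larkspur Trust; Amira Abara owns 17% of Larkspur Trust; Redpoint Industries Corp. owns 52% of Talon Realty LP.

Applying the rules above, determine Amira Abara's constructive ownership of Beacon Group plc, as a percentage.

By spousal attribution (R1), Amira Abara is treated as also owning Lior Abara's interest in Larkspur Trust, giving 17% + 13% = 30%.
By spousal attribution (R1), Amira Abara is treated as also owning Lior Abara's interest in Clearview Ventures LLC, giving 16% + 39% = 55%.
Chain via Larkspur Trust → Pinebrook Shipping BV → Halcyon Media Ltd (R2): 30% × 91% × 43% × 27% = 3.16953% of Beacon Group plc.
Chain via Clearview Ventures LLC → Redpoint Industries Corp. → Talon Realty LP (R2): 55% × 27% × 52% × 32% = 2.47104% of Beacon Group plc.
Aggregating (R3): 3.16953% + 2.47104% = 5.64057%.

5.64057%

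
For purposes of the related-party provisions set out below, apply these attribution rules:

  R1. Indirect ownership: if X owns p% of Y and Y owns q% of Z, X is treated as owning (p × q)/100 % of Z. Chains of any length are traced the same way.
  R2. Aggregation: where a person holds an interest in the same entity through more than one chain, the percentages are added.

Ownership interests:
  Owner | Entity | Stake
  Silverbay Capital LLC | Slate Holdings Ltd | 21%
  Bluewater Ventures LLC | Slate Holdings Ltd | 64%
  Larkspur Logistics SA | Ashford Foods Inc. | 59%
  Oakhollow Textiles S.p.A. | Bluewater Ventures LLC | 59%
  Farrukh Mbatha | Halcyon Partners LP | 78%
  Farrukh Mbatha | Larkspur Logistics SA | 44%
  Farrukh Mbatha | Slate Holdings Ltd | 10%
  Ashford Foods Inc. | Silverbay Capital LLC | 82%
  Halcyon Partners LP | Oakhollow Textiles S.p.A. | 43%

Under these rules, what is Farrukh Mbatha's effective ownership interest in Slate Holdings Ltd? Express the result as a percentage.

Chain via Larkspur Logistics SA → Ashford Foods Inc. → Silverbay Capital LLC (R1): 44% × 59% × 82% × 21% = 4.470312% of Slate Holdings Ltd.
Chain via Halcyon Partners LP → Oakhollow Textiles S.p.A. → Bluewater Ventures LLC (R1): 78% × 43% × 59% × 64% = 12.664704% of Slate Holdings Ltd.
Direct interest in Slate Holdings Ltd: 10%.
Aggregating (R2): 4.470312% + 12.664704% + 10% = 27.135016%.

27.135016%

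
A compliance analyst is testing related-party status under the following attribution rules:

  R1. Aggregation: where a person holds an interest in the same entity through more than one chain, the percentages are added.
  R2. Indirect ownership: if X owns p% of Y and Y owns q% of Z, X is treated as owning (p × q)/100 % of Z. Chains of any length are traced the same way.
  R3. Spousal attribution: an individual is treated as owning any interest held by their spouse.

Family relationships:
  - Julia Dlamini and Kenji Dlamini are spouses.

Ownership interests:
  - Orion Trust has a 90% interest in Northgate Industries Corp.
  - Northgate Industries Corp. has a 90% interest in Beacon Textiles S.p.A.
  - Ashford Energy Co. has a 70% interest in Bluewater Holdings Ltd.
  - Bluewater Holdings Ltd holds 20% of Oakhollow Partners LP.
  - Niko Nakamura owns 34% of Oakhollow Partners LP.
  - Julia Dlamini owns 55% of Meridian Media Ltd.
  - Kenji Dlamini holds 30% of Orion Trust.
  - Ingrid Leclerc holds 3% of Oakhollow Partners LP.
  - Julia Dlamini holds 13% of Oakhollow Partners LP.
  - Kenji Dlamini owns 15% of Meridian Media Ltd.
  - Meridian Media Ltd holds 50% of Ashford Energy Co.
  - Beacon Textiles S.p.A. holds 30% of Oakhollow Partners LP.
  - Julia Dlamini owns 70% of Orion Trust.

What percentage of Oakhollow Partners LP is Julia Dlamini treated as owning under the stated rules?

By spousal attribution (R3), Julia Dlamini is treated as also owning Kenji Dlamini's interest in Orion Trust, giving 70% + 30% = 100%.
By spousal attribution (R3), Julia Dlamini is treated as also owning Kenji Dlamini's interest in Meridian Media Ltd, giving 55% + 15% = 70%.
Chain via Orion Trust → Northgate Industries Corp. → Beacon Textiles S.p.A. (R2): 100% × 90% × 90% × 30% = 24.3% of Oakhollow Partners LP.
Chain via Meridian Media Ltd → Ashford Energy Co. → Bluewater Holdings Ltd (R2): 70% × 50% × 70% × 20% = 4.9% of Oakhollow Partners LP.
Direct interest in Oakhollow Partners LP: 13%.
Aggregating (R1): 24.3% + 4.9% + 13% = 42.2%.

42.2%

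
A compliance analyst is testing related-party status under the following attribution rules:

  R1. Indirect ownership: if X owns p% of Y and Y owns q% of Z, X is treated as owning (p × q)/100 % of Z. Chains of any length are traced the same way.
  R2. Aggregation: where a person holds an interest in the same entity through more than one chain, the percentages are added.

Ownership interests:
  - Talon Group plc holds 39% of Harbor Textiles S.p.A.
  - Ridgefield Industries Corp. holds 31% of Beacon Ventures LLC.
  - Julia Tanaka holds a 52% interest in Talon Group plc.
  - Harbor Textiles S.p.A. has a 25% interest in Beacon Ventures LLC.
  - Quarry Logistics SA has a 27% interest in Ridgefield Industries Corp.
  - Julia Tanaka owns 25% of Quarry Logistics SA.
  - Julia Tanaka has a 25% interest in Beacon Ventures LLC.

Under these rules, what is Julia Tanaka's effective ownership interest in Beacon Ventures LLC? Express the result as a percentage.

32.1625%

Chain via Talon Group plc → Harbor Textiles S.p.A. (R1): 52% × 39% × 25% = 5.07% of Beacon Ventures LLC.
Chain via Quarry Logistics SA → Ridgefield Industries Corp. (R1): 25% × 27% × 31% = 2.0925% of Beacon Ventures LLC.
Direct interest in Beacon Ventures LLC: 25%.
Aggregating (R2): 5.07% + 2.0925% + 25% = 32.1625%.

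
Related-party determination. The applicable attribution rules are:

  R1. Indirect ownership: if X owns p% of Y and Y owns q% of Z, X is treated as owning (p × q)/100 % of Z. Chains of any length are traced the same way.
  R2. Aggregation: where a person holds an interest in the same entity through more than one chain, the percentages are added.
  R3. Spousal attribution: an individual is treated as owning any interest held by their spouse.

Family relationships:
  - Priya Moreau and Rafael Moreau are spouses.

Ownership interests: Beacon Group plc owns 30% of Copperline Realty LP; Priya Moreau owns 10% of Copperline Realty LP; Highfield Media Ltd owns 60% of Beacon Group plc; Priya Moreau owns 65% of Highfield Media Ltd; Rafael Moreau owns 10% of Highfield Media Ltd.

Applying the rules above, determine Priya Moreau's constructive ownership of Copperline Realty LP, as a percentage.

23.5%

By spousal attribution (R3), Priya Moreau is treated as also owning Rafael Moreau's interest in Highfield Media Ltd, giving 65% + 10% = 75%.
Chain via Highfield Media Ltd → Beacon Group plc (R1): 75% × 60% × 30% = 13.5% of Copperline Realty LP.
Direct interest in Copperline Realty LP: 10%.
Aggregating (R2): 13.5% + 10% = 23.5%.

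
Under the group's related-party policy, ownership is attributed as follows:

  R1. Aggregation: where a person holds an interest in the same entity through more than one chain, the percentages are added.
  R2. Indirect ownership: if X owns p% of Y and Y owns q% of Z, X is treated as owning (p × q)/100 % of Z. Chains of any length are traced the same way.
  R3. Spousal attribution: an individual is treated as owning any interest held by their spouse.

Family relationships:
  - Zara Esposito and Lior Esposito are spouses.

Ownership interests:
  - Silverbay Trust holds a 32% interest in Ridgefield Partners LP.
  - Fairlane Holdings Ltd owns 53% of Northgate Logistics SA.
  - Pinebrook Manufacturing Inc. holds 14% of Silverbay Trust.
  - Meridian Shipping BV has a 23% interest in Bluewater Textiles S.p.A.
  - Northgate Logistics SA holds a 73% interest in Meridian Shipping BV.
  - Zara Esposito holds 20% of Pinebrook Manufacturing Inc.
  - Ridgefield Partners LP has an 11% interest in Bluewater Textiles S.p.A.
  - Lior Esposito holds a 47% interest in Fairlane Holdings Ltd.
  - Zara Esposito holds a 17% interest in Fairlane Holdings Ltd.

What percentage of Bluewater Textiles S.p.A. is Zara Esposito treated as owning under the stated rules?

By spousal attribution (R3), Zara Esposito is treated as also owning Lior Esposito's interest in Fairlane Holdings Ltd, giving 17% + 47% = 64%.
Chain via Pinebrook Manufacturing Inc. → Silverbay Trust → Ridgefield Partners LP (R2): 20% × 14% × 32% × 11% = 0.09856% of Bluewater Textiles S.p.A.
Chain via Fairlane Holdings Ltd → Northgate Logistics SA → Meridian Shipping BV (R2): 64% × 53% × 73% × 23% = 5.695168% of Bluewater Textiles S.p.A.
Aggregating (R1): 0.09856% + 5.695168% = 5.793728%.

5.793728%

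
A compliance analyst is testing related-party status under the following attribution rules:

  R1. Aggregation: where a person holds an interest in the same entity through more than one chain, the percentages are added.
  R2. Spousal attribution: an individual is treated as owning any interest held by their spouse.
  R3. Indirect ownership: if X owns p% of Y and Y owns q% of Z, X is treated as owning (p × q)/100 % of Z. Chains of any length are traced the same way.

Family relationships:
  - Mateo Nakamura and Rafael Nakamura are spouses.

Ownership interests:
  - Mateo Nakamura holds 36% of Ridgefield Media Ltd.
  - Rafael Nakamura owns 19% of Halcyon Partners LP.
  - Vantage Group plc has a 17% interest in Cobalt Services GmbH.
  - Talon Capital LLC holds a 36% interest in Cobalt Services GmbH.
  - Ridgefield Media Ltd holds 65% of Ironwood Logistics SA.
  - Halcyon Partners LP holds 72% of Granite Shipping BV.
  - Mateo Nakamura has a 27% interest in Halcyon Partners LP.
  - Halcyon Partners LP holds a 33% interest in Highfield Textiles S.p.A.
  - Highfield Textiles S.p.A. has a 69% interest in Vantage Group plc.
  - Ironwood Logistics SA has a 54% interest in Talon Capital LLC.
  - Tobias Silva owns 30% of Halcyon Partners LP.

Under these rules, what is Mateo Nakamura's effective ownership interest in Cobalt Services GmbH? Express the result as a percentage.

By spousal attribution (R2), Mateo Nakamura is treated as also owning Rafael Nakamura's interest in Halcyon Partners LP, giving 27% + 19% = 46%.
Chain via Halcyon Partners LP → Highfield Textiles S.p.A. → Vantage Group plc (R3): 46% × 33% × 69% × 17% = 1.780614% of Cobalt Services GmbH.
Chain via Ridgefield Media Ltd → Ironwood Logistics SA → Talon Capital LLC (R3): 36% × 65% × 54% × 36% = 4.54896% of Cobalt Services GmbH.
Aggregating (R1): 1.780614% + 4.54896% = 6.329574%.

6.329574%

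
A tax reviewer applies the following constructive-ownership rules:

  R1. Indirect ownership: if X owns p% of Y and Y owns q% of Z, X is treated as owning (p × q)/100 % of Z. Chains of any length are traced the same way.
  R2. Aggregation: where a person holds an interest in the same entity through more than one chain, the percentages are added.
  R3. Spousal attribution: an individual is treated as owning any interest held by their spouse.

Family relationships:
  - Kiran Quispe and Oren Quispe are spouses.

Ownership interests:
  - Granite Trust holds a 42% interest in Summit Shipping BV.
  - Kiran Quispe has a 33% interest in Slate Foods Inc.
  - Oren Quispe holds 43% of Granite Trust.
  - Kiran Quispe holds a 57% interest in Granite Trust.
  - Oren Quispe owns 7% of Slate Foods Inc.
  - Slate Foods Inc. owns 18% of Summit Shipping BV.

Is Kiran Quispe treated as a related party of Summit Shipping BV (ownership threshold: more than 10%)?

By spousal attribution (R3), Kiran Quispe is treated as also owning Oren Quispe's interest in Granite Trust, giving 57% + 43% = 100%.
By spousal attribution (R3), Kiran Quispe is treated as also owning Oren Quispe's interest in Slate Foods Inc, giving 33% + 7% = 40%.
Chain via Granite Trust (R1): 100% × 42% = 42% of Summit Shipping BV.
Chain via Slate Foods Inc. (R1): 40% × 18% = 7.2% of Summit Shipping BV.
Aggregating (R2): 42% + 7.2% = 49.2%.
49.2% exceeds the 10% threshold, so Kiran is a related party to Summit Shipping BV.

Yes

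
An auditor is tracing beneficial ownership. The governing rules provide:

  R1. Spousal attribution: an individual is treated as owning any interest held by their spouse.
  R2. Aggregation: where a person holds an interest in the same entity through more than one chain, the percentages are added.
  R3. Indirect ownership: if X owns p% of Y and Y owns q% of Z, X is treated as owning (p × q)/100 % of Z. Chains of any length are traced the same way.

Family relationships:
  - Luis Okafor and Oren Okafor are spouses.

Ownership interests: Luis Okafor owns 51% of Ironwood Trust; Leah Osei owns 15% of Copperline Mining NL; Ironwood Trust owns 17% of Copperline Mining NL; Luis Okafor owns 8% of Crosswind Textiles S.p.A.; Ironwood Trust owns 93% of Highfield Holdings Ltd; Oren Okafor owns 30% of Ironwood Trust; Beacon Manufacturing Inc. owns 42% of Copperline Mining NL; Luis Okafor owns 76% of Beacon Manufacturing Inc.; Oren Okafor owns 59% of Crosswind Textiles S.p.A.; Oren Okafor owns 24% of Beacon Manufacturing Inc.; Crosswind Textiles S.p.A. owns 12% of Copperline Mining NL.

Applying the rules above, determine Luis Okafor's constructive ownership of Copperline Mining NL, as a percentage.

63.81%

By spousal attribution (R1), Luis Okafor is treated as also owning Oren Okafor's interest in Beacon Manufacturing Inc, giving 76% + 24% = 100%.
By spousal attribution (R1), Luis Okafor is treated as also owning Oren Okafor's interest in Crosswind Textiles S.p.A, giving 8% + 59% = 67%.
By spousal attribution (R1), Luis Okafor is treated as also owning Oren Okafor's interest in Ironwood Trust, giving 51% + 30% = 81%.
Chain via Beacon Manufacturing Inc. (R3): 100% × 42% = 42% of Copperline Mining NL.
Chain via Crosswind Textiles S.p.A. (R3): 67% × 12% = 8.04% of Copperline Mining NL.
Chain via Ironwood Trust (R3): 81% × 17% = 13.77% of Copperline Mining NL.
Aggregating (R2): 42% + 8.04% + 13.77% = 63.81%.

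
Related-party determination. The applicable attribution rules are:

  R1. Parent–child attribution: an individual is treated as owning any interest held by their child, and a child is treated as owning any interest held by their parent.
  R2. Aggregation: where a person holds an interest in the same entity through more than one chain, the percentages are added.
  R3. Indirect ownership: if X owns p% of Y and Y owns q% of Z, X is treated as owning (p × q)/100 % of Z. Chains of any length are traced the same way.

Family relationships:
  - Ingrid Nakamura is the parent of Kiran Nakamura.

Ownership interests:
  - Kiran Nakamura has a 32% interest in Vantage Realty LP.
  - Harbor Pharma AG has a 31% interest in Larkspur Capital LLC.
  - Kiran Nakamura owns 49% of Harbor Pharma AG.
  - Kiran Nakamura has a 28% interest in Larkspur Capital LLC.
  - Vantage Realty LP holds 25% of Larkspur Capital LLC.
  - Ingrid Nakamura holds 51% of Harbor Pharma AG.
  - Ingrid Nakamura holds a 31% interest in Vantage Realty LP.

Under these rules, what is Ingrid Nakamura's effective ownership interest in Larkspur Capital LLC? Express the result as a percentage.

By parent–child attribution (R1), Ingrid Nakamura is treated as also owning Kiran Nakamura's interest in Harbor Pharma AG, giving 51% + 49% = 100%.
By parent–child attribution (R1), Ingrid Nakamura is treated as also owning Kiran Nakamura's interest in Vantage Realty LP, giving 31% + 32% = 63%.
By parent–child attribution (R1), Ingrid Nakamura is treated as owning Kiran Nakamura's 28% interest in Larkspur Capital LLC.
Chain via Harbor Pharma AG (R3): 100% × 31% = 31% of Larkspur Capital LLC.
Chain via Vantage Realty LP (R3): 63% × 25% = 15.75% of Larkspur Capital LLC.
Direct interest in Larkspur Capital LLC: 28%.
Aggregating (R2): 31% + 15.75% + 28% = 74.75%.

74.75%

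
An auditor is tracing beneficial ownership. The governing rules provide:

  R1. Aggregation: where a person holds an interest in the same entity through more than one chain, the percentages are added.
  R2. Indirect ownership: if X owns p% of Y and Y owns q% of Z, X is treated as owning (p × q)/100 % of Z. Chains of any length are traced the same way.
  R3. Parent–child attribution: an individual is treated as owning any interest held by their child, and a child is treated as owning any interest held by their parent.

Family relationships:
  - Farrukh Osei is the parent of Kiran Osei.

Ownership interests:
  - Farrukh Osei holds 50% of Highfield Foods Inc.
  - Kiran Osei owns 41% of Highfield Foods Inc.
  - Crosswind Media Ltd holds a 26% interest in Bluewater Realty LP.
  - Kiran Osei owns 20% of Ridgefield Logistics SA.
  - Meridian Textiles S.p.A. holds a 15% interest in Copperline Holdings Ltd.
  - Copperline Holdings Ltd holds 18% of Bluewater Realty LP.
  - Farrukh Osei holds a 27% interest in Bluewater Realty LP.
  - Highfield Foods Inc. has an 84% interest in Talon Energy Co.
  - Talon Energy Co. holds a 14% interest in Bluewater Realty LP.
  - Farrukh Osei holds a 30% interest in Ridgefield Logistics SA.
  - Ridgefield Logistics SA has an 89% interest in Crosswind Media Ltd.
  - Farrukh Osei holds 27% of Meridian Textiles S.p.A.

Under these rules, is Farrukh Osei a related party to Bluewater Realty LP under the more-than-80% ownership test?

By parent–child attribution (R3), Farrukh Osei is treated as also owning Kiran Osei's interest in Highfield Foods Inc, giving 50% + 41% = 91%.
By parent–child attribution (R3), Farrukh Osei is treated as also owning Kiran Osei's interest in Ridgefield Logistics SA, giving 30% + 20% = 50%.
Chain via Meridian Textiles S.p.A. → Copperline Holdings Ltd (R2): 27% × 15% × 18% = 0.729% of Bluewater Realty LP.
Chain via Highfield Foods Inc. → Talon Energy Co. (R2): 91% × 84% × 14% = 10.7016% of Bluewater Realty LP.
Chain via Ridgefield Logistics SA → Crosswind Media Ltd (R2): 50% × 89% × 26% = 11.57% of Bluewater Realty LP.
Direct interest in Bluewater Realty LP: 27%.
Aggregating (R1): 0.729% + 10.7016% + 11.57% + 27% = 50.0006%.
50.0006% does not exceed the 80% threshold, so Farrukh is not a related party to Bluewater Realty LP.

No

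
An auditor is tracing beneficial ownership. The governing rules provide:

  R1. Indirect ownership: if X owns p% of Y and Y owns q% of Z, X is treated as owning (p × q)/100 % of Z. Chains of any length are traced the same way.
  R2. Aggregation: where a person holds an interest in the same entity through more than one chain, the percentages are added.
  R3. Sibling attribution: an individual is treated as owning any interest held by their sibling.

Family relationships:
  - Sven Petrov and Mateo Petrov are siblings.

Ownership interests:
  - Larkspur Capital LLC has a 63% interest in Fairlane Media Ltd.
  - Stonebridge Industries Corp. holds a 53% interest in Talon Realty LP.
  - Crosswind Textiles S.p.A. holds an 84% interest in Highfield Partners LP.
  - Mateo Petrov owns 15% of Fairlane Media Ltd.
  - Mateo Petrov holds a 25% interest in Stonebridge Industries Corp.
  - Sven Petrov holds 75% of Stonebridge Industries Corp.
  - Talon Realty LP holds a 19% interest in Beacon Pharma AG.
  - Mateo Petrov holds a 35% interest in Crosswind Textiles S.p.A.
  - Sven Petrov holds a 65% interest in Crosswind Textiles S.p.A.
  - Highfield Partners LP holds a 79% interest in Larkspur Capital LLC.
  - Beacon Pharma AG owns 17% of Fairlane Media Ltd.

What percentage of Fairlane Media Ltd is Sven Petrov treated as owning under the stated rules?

By sibling attribution (R3), Sven Petrov is treated as also owning Mateo Petrov's interest in Crosswind Textiles S.p.A, giving 65% + 35% = 100%.
By sibling attribution (R3), Sven Petrov is treated as also owning Mateo Petrov's interest in Stonebridge Industries Corp, giving 75% + 25% = 100%.
By sibling attribution (R3), Sven Petrov is treated as owning Mateo Petrov's 15% interest in Fairlane Media Ltd.
Chain via Crosswind Textiles S.p.A. → Highfield Partners LP → Larkspur Capital LLC (R1): 100% × 84% × 79% × 63% = 41.8068% of Fairlane Media Ltd.
Chain via Stonebridge Industries Corp. → Talon Realty LP → Beacon Pharma AG (R1): 100% × 53% × 19% × 17% = 1.7119% of Fairlane Media Ltd.
Direct interest in Fairlane Media Ltd: 15%.
Aggregating (R2): 41.8068% + 1.7119% + 15% = 58.5187%.

58.5187%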